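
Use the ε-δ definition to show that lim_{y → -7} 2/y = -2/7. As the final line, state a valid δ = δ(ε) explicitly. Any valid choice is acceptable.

δ = min(7/2, (49/4)ε)

Let ε > 0. We seek δ > 0 such that 0 < |y + 7| < δ implies |2/y + 2/7| < ε.
|2/y + 2/7| = 2·|-7 − y|/(7·|y|) = 2|y + 7|/(7|y|).
Require δ ≤ 7/2 so that |y| > 7 − 7/2 = 7/2, hence 7|y| > 49/2.
Then |2/y + 2/7| < 2|y + 7|/(49/2), which is < ε when |y + 7| < (49/4)ε.
Take δ = min(7/2, (49/4)ε). Then 0 < |y + 7| < δ gives both |y + 7| < 7/2 and |y + 7| < (49/4)ε, so |2/y + 2/7| < ε.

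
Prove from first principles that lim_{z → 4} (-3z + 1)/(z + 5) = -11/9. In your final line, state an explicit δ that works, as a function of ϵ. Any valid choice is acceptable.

δ = min(9/2, (81/32)ϵ)

Let ϵ > 0 be given. We want δ > 0 with 0 < |z − 4| < δ ⇒ |(-3z + 1)/(z + 5) + 11/9| < ϵ.
Combining over a common denominator, (-3z + 1)/(z + 5) + 11/9 = [(-3z + 1)·9 − (-11)·(z + 5)] / [9·(z + 5)] = -16(z − 4) / (9(z + 5)).
So |(-3z + 1)/(z + 5) + 11/9| = 16|z − 4| / (9·|z + 5|).
Require δ ≤ 9/2, so |z + 5| ≥ |9| − |z − 4| > 9 − 9/2 = 9/2.
Hence |(-3z + 1)/(z + 5) + 11/9| < 16|z − 4|/(9·(9/2)) = (32/81)|z − 4|, which is < ϵ once |z − 4| < (81/32)ϵ.
Take δ = min(9/2, (81/32)ϵ). Then 0 < |z − 4| < δ forces both bounds, so |(-3z + 1)/(z + 5) + 11/9| < ϵ.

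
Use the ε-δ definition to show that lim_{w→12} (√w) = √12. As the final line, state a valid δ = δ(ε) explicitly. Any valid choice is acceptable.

Fix ε > 0. We want δ > 0 such that 0 < |w − 12| < δ implies |√w − √12| < ε.
Rationalise: √w − √12 = (w − 12)/(√w + √12), so |√w − √12| = |w − 12|/(√w + √12).
Restrict δ ≤ 12 so that |w − 12| < 12 forces w > 0, and then √w + √12 > √12.
Hence |√w − √12| < |w − 12|/√12, which is < ε once |w − 12| < √12·ε.
Take δ = min(12, √12·ε). If 0 < |w − 12| < δ then w > 0 and |√w − √12| < |w − 12|/√12 < ε.

δ = min(12, √12·ε)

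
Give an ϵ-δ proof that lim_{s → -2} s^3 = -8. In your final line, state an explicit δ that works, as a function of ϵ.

Let ϵ > 0. We seek δ > 0 with 0 < |s + 2| < δ ⇒ |s^3 + 8| < ϵ.
Factor: s^3 + 8 = (s + 2)(s^2 - 2s + 4), so |s^3 + 8| = |s + 2|·|s^2 - 2s + 4|.
Impose δ ≤ 1 so that |s| < 3; then |s^2 - 2s + 4| ≤ 19.
Hence |s^3 + 8| ≤ 19|s + 2|, which is < ϵ once |s + 2| < ϵ/19.
Take δ = min(1, ϵ/19). If 0 < |s + 2| < δ then both bounds hold and |s^3 + 8| ≤ 19|s + 2| < 19·(ϵ/19) = ϵ.

δ = min(1, ϵ/19)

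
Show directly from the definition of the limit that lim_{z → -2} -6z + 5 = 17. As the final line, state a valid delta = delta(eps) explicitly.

Suppose eps > 0. We need delta > 0 so that 0 < |z + 2| < delta implies |(-6z + 5) − 17| < eps.
|(-6z + 5) − 17| = |-6z - 12| = 6|z + 2|.
So 6|z + 2| < eps exactly when |z + 2| < eps/6.
Take delta = eps/6. If 0 < |z + 2| < delta then |(-6z + 5) − 17| = 6|z + 2| < 6·(eps/6) = eps.

delta = eps/6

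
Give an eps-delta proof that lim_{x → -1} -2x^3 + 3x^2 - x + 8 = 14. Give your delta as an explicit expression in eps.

delta = min(1, eps/24)

Let eps > 0. We want delta > 0 such that 0 < |x + 1| < delta implies |(-2x^3 + 3x^2 - x + 8) − 14| < eps.
(-2x^3 + 3x^2 - x + 8) − 14 = -2x^3 + 3x^2 - x - 6 = (x + 1)(-2x^2 + 5x - 6).
So |(-2x^3 + 3x^2 - x + 8) − 14| = |x + 1|·|-2x^2 + 5x - 6|.
Require delta ≤ 1. Then |x + 1| < 1 gives |x| < 2, and by the triangle inequality |-2x^2 + 5x - 6| ≤ 2·2^2 + 5·2 + 6 = 24.
Hence |(-2x^3 + 3x^2 - x + 8) − 14| ≤ 24|x + 1| < eps provided |x + 1| < eps/24.
Take delta = min(1, eps/24). Then 0 < |x + 1| < delta gives both |x + 1| < 1 and |x + 1| < eps/24, so |(-2x^3 + 3x^2 - x + 8) − 14| < eps.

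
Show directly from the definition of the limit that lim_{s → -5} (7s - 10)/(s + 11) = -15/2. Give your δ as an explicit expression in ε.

Let ε > 0 be given. We want δ > 0 with 0 < |s + 5| < δ ⇒ |(7s - 10)/(s + 11) + 15/2| < ε.
Combining over a common denominator, (7s - 10)/(s + 11) + 15/2 = [(7s - 10)·6 − (-45)·(s + 11)] / [6·(s + 11)] = 87(s + 5) / (6(s + 11)).
So |(7s - 10)/(s + 11) + 15/2| = 87|s + 5| / (6·|s + 11|).
Require δ ≤ 3, so |s + 11| ≥ |6| − |s + 5| > 6 − 3 = 3.
Hence |(7s - 10)/(s + 11) + 15/2| < 87|s + 5|/(6·3) = (29/6)|s + 5|, which is < ε once |s + 5| < (6/29)ε.
Take δ = min(3, (6/29)ε). Then 0 < |s + 5| < δ forces both bounds, so |(7s - 10)/(s + 11) + 15/2| < ε.

δ = min(3, (6/29)ε)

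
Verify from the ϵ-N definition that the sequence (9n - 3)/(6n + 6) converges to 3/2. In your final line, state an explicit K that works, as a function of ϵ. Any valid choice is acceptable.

Suppose ϵ > 0. For n ≥ 1, |(9n - 3)/(6n + 6) − (3/2)| = |-72|/(6(6n + 6)) = 72/(6(6n + 6)).
Since 6n + 6 ≥ 6n for n ≥ 1, this is ≤ 72/(6·6n) = 2/n.
So |(9n - 3)/(6n + 6) − (3/2)| < ϵ whenever n > 2/ϵ.
Take K = 2/ϵ. If n > K then |(9n - 3)/(6n + 6) − (3/2)| ≤ 2/n < ϵ.

K = 2/ϵ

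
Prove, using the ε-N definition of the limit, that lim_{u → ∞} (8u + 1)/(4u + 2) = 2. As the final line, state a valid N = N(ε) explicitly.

N = (3/4)/ε

Let ε > 0 be given. We seek N > 0 such that u > N implies |(8u + 1)/(4u + 2) − 2| < ε.
(8u + 1)/(4u + 2) − 2 = (4(8u + 1) − 8(4u + 2)) / (4(4u + 2)) = -12/(4(4u + 2)).
For u > 0 we have 4u + 2 > 4u, so |(8u + 1)/(4u + 2) − 2| = 12/(4(4u + 2)) < 12/(4·4u) = (3/4)/u.
Thus |(8u + 1)/(4u + 2) − 2| < ε whenever u > (3/4)/ε.
Take N = (3/4)/ε. If u > N then |(8u + 1)/(4u + 2) − 2| < (3/4)/u < ε.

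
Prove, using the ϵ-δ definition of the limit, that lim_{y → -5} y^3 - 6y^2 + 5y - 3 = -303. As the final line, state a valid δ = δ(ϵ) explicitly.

δ = min(1, ϵ/162)

Fix ϵ > 0. We want δ > 0 such that 0 < |y + 5| < δ implies |(y^3 - 6y^2 + 5y - 3) + 303| < ϵ.
(y^3 - 6y^2 + 5y - 3) + 303 = y^3 - 6y^2 + 5y + 300 = (y + 5)(y^2 - 11y + 60).
So |(y^3 - 6y^2 + 5y - 3) + 303| = |y + 5|·|y^2 - 11y + 60|.
Require δ ≤ 1. Then |y + 5| < 1 gives |y| < 6, and by the triangle inequality |y^2 - 11y + 60| ≤ 6^2 + 11·6 + 60 = 162.
Hence |(y^3 - 6y^2 + 5y - 3) + 303| ≤ 162|y + 5| < ϵ provided |y + 5| < ϵ/162.
Choosing δ = min(1, ϵ/162) ensures both conditions, hence |(y^3 - 6y^2 + 5y - 3) + 303| < ϵ.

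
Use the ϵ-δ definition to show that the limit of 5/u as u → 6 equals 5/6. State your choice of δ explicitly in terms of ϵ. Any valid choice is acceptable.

Suppose ϵ > 0. We seek δ > 0 such that 0 < |u − 6| < δ implies |5/u − (5/6)| < ϵ.
|5/u − (5/6)| = 5·|6 − u|/(6·|u|) = 5|u − 6|/(6|u|).
Require δ ≤ 3 so that |u| > 6 − 3 = 3, hence 6|u| > 18.
Then |5/u − (5/6)| < 5|u − 6|/18, which is < ϵ when |u − 6| < (18/5)ϵ.
Take δ = min(3, (18/5)ϵ). Then 0 < |u − 6| < δ gives both |u − 6| < 3 and |u − 6| < (18/5)ϵ, so |5/u − (5/6)| < ϵ.

δ = min(3, (18/5)ϵ)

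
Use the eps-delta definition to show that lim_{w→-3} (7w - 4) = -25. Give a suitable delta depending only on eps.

delta = eps/7

Suppose eps > 0. We need delta > 0 so that 0 < |w + 3| < delta implies |(7w - 4) + 25| < eps.
|(7w - 4) + 25| = |7w + 21| = 7|w + 3|.
Thus it suffices that |w + 3| < eps/7.
Choosing delta = eps/7 gives |(7w - 4) + 25| = 7|w + 3| < eps whenever |w + 3| < delta.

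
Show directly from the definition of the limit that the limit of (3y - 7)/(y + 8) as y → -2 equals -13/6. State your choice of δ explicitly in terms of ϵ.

δ = min(3, (18/31)ϵ)

Let ϵ > 0. We want δ > 0 with 0 < |y + 2| < δ ⇒ |(3y - 7)/(y + 8) + 13/6| < ϵ.
Combining over a common denominator, (3y - 7)/(y + 8) + 13/6 = [(3y - 7)·6 − (-13)·(y + 8)] / [6·(y + 8)] = 31(y + 2) / (6(y + 8)).
So |(3y - 7)/(y + 8) + 13/6| = 31|y + 2| / (6·|y + 8|).
Restrict δ ≤ 3. Then |y + 2| < 3 gives |y + 8| = |(y + 2) + 6| ≥ 6 − 3 = 3.
Hence |(3y - 7)/(y + 8) + 13/6| < 31|y + 2|/(6·3) = (31/18)|y + 2|, which is < ϵ once |y + 2| < (18/31)ϵ.
Take δ = min(3, (18/31)ϵ). Then 0 < |y + 2| < δ forces both bounds, so |(3y - 7)/(y + 8) + 13/6| < ϵ.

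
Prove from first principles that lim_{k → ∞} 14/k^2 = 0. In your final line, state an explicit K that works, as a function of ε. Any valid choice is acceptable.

Suppose ε > 0. For k ≥ 1, |14/k^2 − 0| = 14/k^2.
14/k^2 < ε ⇔ k^2 > 14/ε ⇔ k > (14/ε)^{1/2}.
Take K = (14/ε)^{1/2}. Then k > K implies 14/k^2 < ε.

K = (14/ε)^{1/2}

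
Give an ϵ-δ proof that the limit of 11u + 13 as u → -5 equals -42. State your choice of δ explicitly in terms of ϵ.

δ = ϵ/11

Let ϵ > 0 be given. We need δ > 0 so that 0 < |u + 5| < δ implies |(11u + 13) + 42| < ϵ.
|(11u + 13) + 42| = |11u + 55| = 11|u + 5|.
Thus it suffices that |u + 5| < ϵ/11.
Choosing δ = ϵ/11 gives |(11u + 13) + 42| = 11|u + 5| < ϵ whenever |u + 5| < δ.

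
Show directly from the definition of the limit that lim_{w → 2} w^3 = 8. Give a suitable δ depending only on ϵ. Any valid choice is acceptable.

Let ϵ > 0 be given. We seek δ > 0 with 0 < |w − 2| < δ ⇒ |w^3 − 8| < ϵ.
Factor: w^3 − 8 = (w − 2)(w^2 + 2w + 4), so |w^3 − 8| = |w − 2|·|w^2 + 2w + 4|.
Impose δ ≤ 1 so that |w| < 3; then |w^2 + 2w + 4| ≤ 19.
Hence |w^3 − 8| ≤ 19|w − 2|, which is < ϵ once |w − 2| < ϵ/19.
Take δ = min(1, ϵ/19). If 0 < |w − 2| < δ then both bounds hold and |w^3 − 8| ≤ 19|w − 2| < 19·(ϵ/19) = ϵ.

δ = min(1, ϵ/19)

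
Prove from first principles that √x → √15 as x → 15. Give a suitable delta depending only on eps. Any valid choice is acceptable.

delta = min(15, √15·eps)

Fix eps > 0. We want delta > 0 such that 0 < |x − 15| < delta implies |√x − √15| < eps.
Multiplying by the conjugate, |√x − √15| = |x − 15|/(√x + √15).
Restrict delta ≤ 15 so that |x − 15| < 15 forces x > 0, and then √x + √15 > √15.
Hence |√x − √15| < |x − 15|/√15, which is < eps once |x − 15| < √15·eps.
Take delta = min(15, √15·eps). If 0 < |x − 15| < delta then x > 0 and |√x − √15| < |x − 15|/√15 < eps.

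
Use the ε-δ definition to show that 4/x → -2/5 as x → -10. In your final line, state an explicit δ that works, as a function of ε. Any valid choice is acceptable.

δ = min(5, (25/2)ε)

Fix ε > 0. We seek δ > 0 such that 0 < |x + 10| < δ implies |4/x + 2/5| < ε.
|4/x + 2/5| = 4·|-10 − x|/(10·|x|) = 4|x + 10|/(10|x|).
Restrict δ ≤ 5. Then |x + 10| < 5 gives |x| > 5, so 10|x| > 50.
Then |4/x + 2/5| < 4|x + 10|/50, which is < ε when |x + 10| < (25/2)ε.
Take δ = min(5, (25/2)ε). Then 0 < |x + 10| < δ gives both |x + 10| < 5 and |x + 10| < (25/2)ε, so |4/x + 2/5| < ε.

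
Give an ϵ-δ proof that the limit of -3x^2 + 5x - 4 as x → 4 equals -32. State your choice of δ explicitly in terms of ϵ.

Suppose ϵ > 0. We want δ > 0 such that 0 < |x − 4| < δ implies |(-3x^2 + 5x - 4) + 32| < ϵ.
(-3x^2 + 5x - 4) + 32 = -3x^2 + 5x + 28 = (x − 4)(-3x - 7).
So |(-3x^2 + 5x - 4) + 32| = |x − 4|·|-3x - 7|.
Assume first that |x − 4| < 1, so |x| < 5. Then |-3x - 7| ≤ 3·5 + 7 = 22.
Hence |(-3x^2 + 5x - 4) + 32| ≤ 22|x − 4| < ϵ provided |x − 4| < ϵ/22.
Take δ = min(1, ϵ/22). Then 0 < |x − 4| < δ gives both |x − 4| < 1 and |x − 4| < ϵ/22, so |(-3x^2 + 5x - 4) + 32| < ϵ.

δ = min(1, ϵ/22)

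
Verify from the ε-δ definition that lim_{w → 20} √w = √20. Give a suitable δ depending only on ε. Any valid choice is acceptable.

Fix ε > 0. We want δ > 0 such that 0 < |w − 20| < δ implies |√w − √20| < ε.
Rationalise: √w − √20 = (w − 20)/(√w + √20), so |√w − √20| = |w − 20|/(√w + √20).
Restrict δ ≤ 20 so that |w − 20| < 20 forces w > 0, and then √w + √20 > √20.
Hence |√w − √20| < |w − 20|/√20, which is < ε once |w − 20| < √20·ε.
Take δ = min(20, √20·ε). If 0 < |w − 20| < δ then w > 0 and |√w − √20| < |w − 20|/√20 < ε.

δ = min(20, √20·ε)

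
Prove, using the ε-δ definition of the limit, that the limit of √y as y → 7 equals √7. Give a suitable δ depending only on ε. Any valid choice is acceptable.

δ = min(7, √7·ε)

Fix ε > 0. We want δ > 0 such that 0 < |y − 7| < δ implies |√y − √7| < ε.
Rationalise: √y − √7 = (y − 7)/(√y + √7), so |√y − √7| = |y − 7|/(√y + √7).
Restrict δ ≤ 7 so that |y − 7| < 7 forces y > 0, and then √y + √7 > √7.
Hence |√y − √7| < |y − 7|/√7, which is < ε once |y − 7| < √7·ε.
Take δ = min(7, √7·ε). If 0 < |y − 7| < δ then y > 0 and |√y − √7| < |y − 7|/√7 < ε.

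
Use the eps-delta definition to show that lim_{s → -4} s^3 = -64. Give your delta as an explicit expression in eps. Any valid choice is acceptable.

delta = min(1, eps/61)

Suppose eps > 0. We seek delta > 0 with 0 < |s + 4| < delta ⇒ |s^3 + 64| < eps.
Factor: s^3 + 64 = (s + 4)(s^2 - 4s + 16), so |s^3 + 64| = |s + 4|·|s^2 - 4s + 16|.
Impose delta ≤ 1 so that |s| < 5; then |s^2 - 4s + 16| ≤ 61.
Hence |s^3 + 64| ≤ 61|s + 4|, which is < eps once |s + 4| < eps/61.
Take delta = min(1, eps/61). If 0 < |s + 4| < delta then both bounds hold and |s^3 + 64| ≤ 61|s + 4| < 61·(eps/61) = eps.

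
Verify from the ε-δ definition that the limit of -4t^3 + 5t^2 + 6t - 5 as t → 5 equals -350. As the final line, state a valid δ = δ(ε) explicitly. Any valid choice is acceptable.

δ = min(1, ε/303)

Let ε > 0. We want δ > 0 such that 0 < |t − 5| < δ implies |(-4t^3 + 5t^2 + 6t - 5) + 350| < ε.
(-4t^3 + 5t^2 + 6t - 5) + 350 = -4t^3 + 5t^2 + 6t + 345 = (t − 5)(-4t^2 - 15t - 69).
So |(-4t^3 + 5t^2 + 6t - 5) + 350| = |t − 5|·|-4t^2 - 15t - 69|.
Assume first that |t − 5| < 1, so |t| < 6. Then |-4t^2 - 15t - 69| ≤ 4·6^2 + 15·6 + 69 = 303.
Hence |(-4t^3 + 5t^2 + 6t - 5) + 350| ≤ 303|t − 5| < ε provided |t − 5| < ε/303.
Choosing δ = min(1, ε/303) ensures both conditions, hence |(-4t^3 + 5t^2 + 6t - 5) + 350| < ε.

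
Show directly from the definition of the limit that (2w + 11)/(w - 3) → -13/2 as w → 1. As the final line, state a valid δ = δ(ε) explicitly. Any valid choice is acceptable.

Fix ε > 0. We want δ > 0 with 0 < |w − 1| < δ ⇒ |(2w + 11)/(w - 3) + 13/2| < ε.
Combining over a common denominator, (2w + 11)/(w - 3) + 13/2 = [(2w + 11)·(-2) − 13·(w - 3)] / [(-2)·(w - 3)] = -17(w − 1) / ((-2)(w - 3)).
So |(2w + 11)/(w - 3) + 13/2| = 17|w − 1| / (2·|w − 3|).
Require δ ≤ 1, so |w − 3| ≥ |-2| − |w − 1| > 2 − 1 = 1.
Hence |(2w + 11)/(w - 3) + 13/2| < 17|w − 1|/(2·1) = (17/2)|w − 1|, which is < ε once |w − 1| < (2/17)ε.
Take δ = min(1, (2/17)ε). Then 0 < |w − 1| < δ forces both bounds, so |(2w + 11)/(w - 3) + 13/2| < ε.

δ = min(1, (2/17)ε)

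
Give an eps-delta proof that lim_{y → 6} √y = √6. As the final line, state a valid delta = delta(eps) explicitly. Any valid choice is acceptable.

Fix eps > 0. We want delta > 0 such that 0 < |y − 6| < delta implies |√y − √6| < eps.
Rationalise: √y − √6 = (y − 6)/(√y + √6), so |√y − √6| = |y − 6|/(√y + √6).
Restrict delta ≤ 6 so that |y − 6| < 6 forces y > 0, and then √y + √6 > √6.
Hence |√y − √6| < |y − 6|/√6, which is < eps once |y − 6| < √6·eps.
Take delta = min(6, √6·eps). If 0 < |y − 6| < delta then y > 0 and |√y − √6| < |y − 6|/√6 < eps.

delta = min(6, √6·eps)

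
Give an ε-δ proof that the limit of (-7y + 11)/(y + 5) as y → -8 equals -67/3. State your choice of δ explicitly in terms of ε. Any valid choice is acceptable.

δ = min(3/2, (9/92)ε)

Suppose ε > 0. We want δ > 0 with 0 < |y + 8| < δ ⇒ |(-7y + 11)/(y + 5) + 67/3| < ε.
Combining over a common denominator, (-7y + 11)/(y + 5) + 67/3 = [(-7y + 11)·(-3) − 67·(y + 5)] / [(-3)·(y + 5)] = -46(y + 8) / ((-3)(y + 5)).
So |(-7y + 11)/(y + 5) + 67/3| = 46|y + 8| / (3·|y + 5|).
Require δ ≤ 3/2, so |y + 5| ≥ |-3| − |y + 8| > 3 − 3/2 = 3/2.
Hence |(-7y + 11)/(y + 5) + 67/3| < 46|y + 8|/(3·(3/2)) = (92/9)|y + 8|, which is < ε once |y + 8| < (9/92)ε.
Take δ = min(3/2, (9/92)ε). Then 0 < |y + 8| < δ forces both bounds, so |(-7y + 11)/(y + 5) + 67/3| < ε.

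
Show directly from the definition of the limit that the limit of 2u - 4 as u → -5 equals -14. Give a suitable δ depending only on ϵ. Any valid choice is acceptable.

Let ϵ > 0. We need δ > 0 so that 0 < |u + 5| < δ implies |(2u - 4) + 14| < ϵ.
|(2u - 4) + 14| = |2u + 10| = 2|u + 5|.
So 2|u + 5| < ϵ exactly when |u + 5| < ϵ/2.
Take δ = ϵ/2. If 0 < |u + 5| < δ then |(2u - 4) + 14| = 2|u + 5| < 2·(ϵ/2) = ϵ.

δ = ϵ/2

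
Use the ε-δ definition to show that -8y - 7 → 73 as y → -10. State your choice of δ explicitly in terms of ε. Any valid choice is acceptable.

Let ε > 0. We need δ > 0 so that 0 < |y + 10| < δ implies |(-8y - 7) − 73| < ε.
|(-8y - 7) − 73| = |-8y - 80| = 8|y + 10|.
So 8|y + 10| < ε exactly when |y + 10| < ε/8.
Take δ = ε/8. If 0 < |y + 10| < δ then |(-8y - 7) − 73| = 8|y + 10| < 8·(ε/8) = ε.

δ = ε/8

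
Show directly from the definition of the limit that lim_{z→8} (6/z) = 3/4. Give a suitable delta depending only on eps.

Fix eps > 0. We seek delta > 0 such that 0 < |z − 8| < delta implies |6/z − (3/4)| < eps.
|6/z − (3/4)| = 6·|8 − z|/(8·|z|) = 6|z − 8|/(8|z|).
Restrict delta ≤ 4. Then |z − 8| < 4 gives |z| > 4, so 8|z| > 32.
Then |6/z − (3/4)| < 6|z − 8|/32, which is < eps when |z − 8| < (16/3)eps.
Take delta = min(4, (16/3)eps). Then 0 < |z − 8| < delta gives both |z − 8| < 4 and |z − 8| < (16/3)eps, so |6/z − (3/4)| < eps.

delta = min(4, (16/3)eps)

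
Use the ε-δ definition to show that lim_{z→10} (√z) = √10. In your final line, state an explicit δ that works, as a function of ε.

Let ε > 0. We want δ > 0 such that 0 < |z − 10| < δ implies |√z − √10| < ε.
Rationalise: √z − √10 = (z − 10)/(√z + √10), so |√z − √10| = |z − 10|/(√z + √10).
Restrict δ ≤ 10 so that |z − 10| < 10 forces z > 0, and then √z + √10 > √10.
Hence |√z − √10| < |z − 10|/√10, which is < ε once |z − 10| < √10·ε.
Take δ = min(10, √10·ε). If 0 < |z − 10| < δ then z > 0 and |√z − √10| < |z − 10|/√10 < ε.

δ = min(10, √10·ε)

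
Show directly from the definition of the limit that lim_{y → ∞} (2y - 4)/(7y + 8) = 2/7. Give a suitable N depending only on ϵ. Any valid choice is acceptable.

N = (44/49)/ϵ

Fix ϵ > 0. We seek N > 0 such that y > N implies |(2y - 4)/(7y + 8) − (2/7)| < ϵ.
(2y - 4)/(7y + 8) − (2/7) = (7(2y - 4) − 2(7y + 8)) / (7(7y + 8)) = -44/(7(7y + 8)).
For y > 0 we have 7y + 8 > 7y, so |(2y - 4)/(7y + 8) − (2/7)| = 44/(7(7y + 8)) < 44/(7·7y) = (44/49)/y.
Thus |(2y - 4)/(7y + 8) − (2/7)| < ϵ whenever y > (44/49)/ϵ.
Take N = (44/49)/ϵ. If y > N then |(2y - 4)/(7y + 8) − (2/7)| < (44/49)/y < ϵ.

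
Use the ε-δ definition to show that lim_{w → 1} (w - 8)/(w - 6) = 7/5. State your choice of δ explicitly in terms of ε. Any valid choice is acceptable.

δ = min(5/2, (25/4)ε)

Let ε > 0 be given. We want δ > 0 with 0 < |w − 1| < δ ⇒ |(w - 8)/(w - 6) − (7/5)| < ε.
Combining over a common denominator, (w - 8)/(w - 6) − (7/5) = [(w - 8)·(-5) − (-7)·(w - 6)] / [(-5)·(w - 6)] = 2(w − 1) / ((-5)(w - 6)).
So |(w - 8)/(w - 6) − (7/5)| = 2|w − 1| / (5·|w − 6|).
Require δ ≤ 5/2, so |w − 6| ≥ |-5| − |w − 1| > 5 − 5/2 = 5/2.
Hence |(w - 8)/(w - 6) − (7/5)| < 2|w − 1|/(5·(5/2)) = (4/25)|w − 1|, which is < ε once |w − 1| < (25/4)ε.
Take δ = min(5/2, (25/4)ε). Then 0 < |w − 1| < δ forces both bounds, so |(w - 8)/(w - 6) − (7/5)| < ε.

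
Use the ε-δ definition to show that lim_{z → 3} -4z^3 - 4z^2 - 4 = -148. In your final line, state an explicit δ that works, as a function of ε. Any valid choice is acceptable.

δ = min(1, ε/176)

Suppose ε > 0. We want δ > 0 such that 0 < |z − 3| < δ implies |(-4z^3 - 4z^2 - 4) + 148| < ε.
(-4z^3 - 4z^2 - 4) + 148 = -4z^3 - 4z^2 + 144 = (z − 3)(-4z^2 - 16z - 48).
So |(-4z^3 - 4z^2 - 4) + 148| = |z − 3|·|-4z^2 - 16z - 48|.
Require δ ≤ 1. Then |z − 3| < 1 gives |z| < 4, and by the triangle inequality |-4z^2 - 16z - 48| ≤ 4·4^2 + 16·4 + 48 = 176.
Hence |(-4z^3 - 4z^2 - 4) + 148| ≤ 176|z − 3| < ε provided |z − 3| < ε/176.
Take δ = min(1, ε/176). Then 0 < |z − 3| < δ gives both |z − 3| < 1 and |z − 3| < ε/176, so |(-4z^3 - 4z^2 - 4) + 148| < ε.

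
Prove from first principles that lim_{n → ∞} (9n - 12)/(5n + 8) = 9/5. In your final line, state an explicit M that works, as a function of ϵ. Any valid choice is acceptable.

Suppose ϵ > 0. For n ≥ 1, |(9n - 12)/(5n + 8) − (9/5)| = |-132|/(5(5n + 8)) = 132/(5(5n + 8)).
Since 5n + 8 ≥ 5n for n ≥ 1, this is ≤ 132/(5·5n) = (132/25)/n.
So |(9n - 12)/(5n + 8) − (9/5)| < ϵ whenever n > (132/25)/ϵ.
Take M = (132/25)/ϵ. If n > M then |(9n - 12)/(5n + 8) − (9/5)| ≤ (132/25)/n < ϵ.

M = (132/25)/ϵ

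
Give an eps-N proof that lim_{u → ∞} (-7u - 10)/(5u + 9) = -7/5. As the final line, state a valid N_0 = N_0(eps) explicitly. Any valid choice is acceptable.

N_0 = (13/25)/eps

Suppose eps > 0. We seek N_0 > 0 such that u > N_0 implies |(-7u - 10)/(5u + 9) + 7/5| < eps.
(-7u - 10)/(5u + 9) + 7/5 = (5(-7u - 10) − (-7)(5u + 9)) / (5(5u + 9)) = 13/(5(5u + 9)).
For u > 0 we have 5u + 9 > 5u, so |(-7u - 10)/(5u + 9) + 7/5| = 13/(5(5u + 9)) < 13/(5·5u) = (13/25)/u.
Thus |(-7u - 10)/(5u + 9) + 7/5| < eps whenever u > (13/25)/eps.
Take N_0 = (13/25)/eps. If u > N_0 then |(-7u - 10)/(5u + 9) + 7/5| < (13/25)/u < eps.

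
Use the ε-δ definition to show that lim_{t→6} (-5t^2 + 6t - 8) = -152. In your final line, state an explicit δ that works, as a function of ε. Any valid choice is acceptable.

Fix ε > 0. We want δ > 0 such that 0 < |t − 6| < δ implies |(-5t^2 + 6t - 8) + 152| < ε.
(-5t^2 + 6t - 8) + 152 = -5t^2 + 6t + 144 = (t − 6)(-5t - 24).
So |(-5t^2 + 6t - 8) + 152| = |t − 6|·|-5t - 24|.
Assume first that |t − 6| < 1, so |t| < 7. Then |-5t - 24| ≤ 5·7 + 24 = 59.
Hence |(-5t^2 + 6t - 8) + 152| ≤ 59|t − 6| < ε provided |t − 6| < ε/59.
Choosing δ = min(1, ε/59) ensures both conditions, hence |(-5t^2 + 6t - 8) + 152| < ε.

δ = min(1, ε/59)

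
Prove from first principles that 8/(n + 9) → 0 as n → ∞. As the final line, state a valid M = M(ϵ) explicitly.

Fix ϵ > 0. For n ≥ 1, |8/(n + 9) − 0| = 8/(n + 9) ≤ 8/n.
We need 8/n < ϵ, i.e. n > 8/ϵ.
Take M = 8/ϵ. If n > M then |8/(n + 9)| ≤ 8/n < ϵ.

M = 8/ϵ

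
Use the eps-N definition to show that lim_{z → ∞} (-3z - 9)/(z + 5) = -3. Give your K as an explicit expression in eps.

Suppose eps > 0. We seek K > 0 such that z > K implies |(-3z - 9)/(z + 5) + 3| < eps.
(-3z - 9)/(z + 5) + 3 = ((-3z - 9) − (-3)(z + 5)) / ((z + 5)) = 6/((z + 5)).
For z > 0 we have z + 5 > z, so |(-3z - 9)/(z + 5) + 3| = 6/((z + 5)) < 6/(z) = 6/z.
Thus |(-3z - 9)/(z + 5) + 3| < eps whenever z > 6/eps.
Take K = 6/eps. If z > K then |(-3z - 9)/(z + 5) + 3| < 6/z < eps.

K = 6/eps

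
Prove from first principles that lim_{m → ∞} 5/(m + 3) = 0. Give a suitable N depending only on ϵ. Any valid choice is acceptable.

Suppose ϵ > 0. For m ≥ 1, |5/(m + 3) − 0| = 5/(m + 3) ≤ 5/m.
We need 5/m < ϵ, i.e. m > 5/ϵ.
Take N = 5/ϵ. If m > N then |5/(m + 3)| ≤ 5/m < ϵ.

N = 5/ϵ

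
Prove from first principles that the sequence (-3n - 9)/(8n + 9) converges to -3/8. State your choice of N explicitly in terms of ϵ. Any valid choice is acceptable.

N = (45/64)/ϵ

Suppose ϵ > 0. For n ≥ 1, |(-3n - 9)/(8n + 9) + 3/8| = |-45|/(8(8n + 9)) = 45/(8(8n + 9)).
Since 8n + 9 ≥ 8n for n ≥ 1, this is ≤ 45/(8·8n) = (45/64)/n.
So |(-3n - 9)/(8n + 9) + 3/8| < ϵ whenever n > (45/64)/ϵ.
Take N = (45/64)/ϵ. If n > N then |(-3n - 9)/(8n + 9) + 3/8| ≤ (45/64)/n < ϵ.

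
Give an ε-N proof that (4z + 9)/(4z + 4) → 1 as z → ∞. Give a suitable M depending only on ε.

Let ε > 0. We seek M > 0 such that z > M implies |(4z + 9)/(4z + 4) − 1| < ε.
(4z + 9)/(4z + 4) − 1 = (4(4z + 9) − 4(4z + 4)) / (4(4z + 4)) = 20/(4(4z + 4)).
For z > 0 we have 4z + 4 > 4z, so |(4z + 9)/(4z + 4) − 1| = 20/(4(4z + 4)) < 20/(4·4z) = (5/4)/z.
Thus |(4z + 9)/(4z + 4) − 1| < ε whenever z > (5/4)/ε.
Take M = (5/4)/ε. If z > M then |(4z + 9)/(4z + 4) − 1| < (5/4)/z < ε.

M = (5/4)/ε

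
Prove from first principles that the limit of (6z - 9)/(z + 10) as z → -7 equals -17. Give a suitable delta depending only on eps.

Suppose eps > 0. We want delta > 0 with 0 < |z + 7| < delta ⇒ |(6z - 9)/(z + 10) + 17| < eps.
Combining over a common denominator, (6z - 9)/(z + 10) + 17 = [(6z - 9)·3 − (-51)·(z + 10)] / [3·(z + 10)] = 69(z + 7) / (3(z + 10)).
So |(6z - 9)/(z + 10) + 17| = 69|z + 7| / (3·|z + 10|).
Require delta ≤ 3/2, so |z + 10| ≥ |3| − |z + 7| > 3 − 3/2 = 3/2.
Hence |(6z - 9)/(z + 10) + 17| < 69|z + 7|/(3·(3/2)) = (46/3)|z + 7|, which is < eps once |z + 7| < (3/46)eps.
Take delta = min(3/2, (3/46)eps). Then 0 < |z + 7| < delta forces both bounds, so |(6z - 9)/(z + 10) + 17| < eps.

delta = min(3/2, (3/46)eps)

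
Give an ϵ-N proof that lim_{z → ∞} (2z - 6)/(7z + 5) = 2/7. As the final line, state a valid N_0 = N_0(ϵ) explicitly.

Suppose ϵ > 0. We seek N_0 > 0 such that z > N_0 implies |(2z - 6)/(7z + 5) − (2/7)| < ϵ.
(2z - 6)/(7z + 5) − (2/7) = (7(2z - 6) − 2(7z + 5)) / (7(7z + 5)) = -52/(7(7z + 5)).
For z > 0 we have 7z + 5 > 7z, so |(2z - 6)/(7z + 5) − (2/7)| = 52/(7(7z + 5)) < 52/(7·7z) = (52/49)/z.
Thus |(2z - 6)/(7z + 5) − (2/7)| < ϵ whenever z > (52/49)/ϵ.
Take N_0 = (52/49)/ϵ. If z > N_0 then |(2z - 6)/(7z + 5) − (2/7)| < (52/49)/z < ϵ.

N_0 = (52/49)/ϵ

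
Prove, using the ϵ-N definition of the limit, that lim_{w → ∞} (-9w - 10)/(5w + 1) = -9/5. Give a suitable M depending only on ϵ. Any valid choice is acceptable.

M = (41/25)/ϵ

Suppose ϵ > 0. We seek M > 0 such that w > M implies |(-9w - 10)/(5w + 1) + 9/5| < ϵ.
(-9w - 10)/(5w + 1) + 9/5 = (5(-9w - 10) − (-9)(5w + 1)) / (5(5w + 1)) = -41/(5(5w + 1)).
For w > 0 we have 5w + 1 > 5w, so |(-9w - 10)/(5w + 1) + 9/5| = 41/(5(5w + 1)) < 41/(5·5w) = (41/25)/w.
Thus |(-9w - 10)/(5w + 1) + 9/5| < ϵ whenever w > (41/25)/ϵ.
Take M = (41/25)/ϵ. If w > M then |(-9w - 10)/(5w + 1) + 9/5| < (41/25)/w < ϵ.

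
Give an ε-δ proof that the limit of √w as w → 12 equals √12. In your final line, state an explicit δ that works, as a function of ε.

Suppose ε > 0. We want δ > 0 such that 0 < |w − 12| < δ implies |√w − √12| < ε.
Rationalise: √w − √12 = (w − 12)/(√w + √12), so |√w − √12| = |w − 12|/(√w + √12).
Restrict δ ≤ 12 so that |w − 12| < 12 forces w > 0, and then √w + √12 > √12.
Hence |√w − √12| < |w − 12|/√12, which is < ε once |w − 12| < √12·ε.
Take δ = min(12, √12·ε). If 0 < |w − 12| < δ then w > 0 and |√w − √12| < |w − 12|/√12 < ε.

δ = min(12, √12·ε)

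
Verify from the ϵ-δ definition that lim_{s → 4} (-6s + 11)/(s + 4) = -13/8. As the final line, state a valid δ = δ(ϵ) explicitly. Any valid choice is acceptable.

δ = min(4, (32/35)ϵ)

Let ϵ > 0. We want δ > 0 with 0 < |s − 4| < δ ⇒ |(-6s + 11)/(s + 4) + 13/8| < ϵ.
Combining over a common denominator, (-6s + 11)/(s + 4) + 13/8 = [(-6s + 11)·8 − (-13)·(s + 4)] / [8·(s + 4)] = -35(s − 4) / (8(s + 4)).
So |(-6s + 11)/(s + 4) + 13/8| = 35|s − 4| / (8·|s + 4|).
Require δ ≤ 4, so |s + 4| ≥ |8| − |s − 4| > 8 − 4 = 4.
Hence |(-6s + 11)/(s + 4) + 13/8| < 35|s − 4|/(8·4) = (35/32)|s − 4|, which is < ϵ once |s − 4| < (32/35)ϵ.
Take δ = min(4, (32/35)ϵ). Then 0 < |s − 4| < δ forces both bounds, so |(-6s + 11)/(s + 4) + 13/8| < ϵ.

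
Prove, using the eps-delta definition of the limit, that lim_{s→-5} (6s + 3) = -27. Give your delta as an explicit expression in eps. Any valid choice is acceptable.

Let eps > 0. We need delta > 0 so that 0 < |s + 5| < delta implies |(6s + 3) + 27| < eps.
|(6s + 3) + 27| = |6s + 30| = 6|s + 5|.
Thus it suffices that |s + 5| < eps/6.
Take delta = eps/6. If 0 < |s + 5| < delta then |(6s + 3) + 27| = 6|s + 5| < 6·(eps/6) = eps.

delta = eps/6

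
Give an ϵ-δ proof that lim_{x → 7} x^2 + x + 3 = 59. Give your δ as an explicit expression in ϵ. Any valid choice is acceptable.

Fix ϵ > 0. We want δ > 0 such that 0 < |x − 7| < δ implies |(x^2 + x + 3) − 59| < ϵ.
(x^2 + x + 3) − 59 = x^2 + x - 56 = (x − 7)(x + 8).
So |(x^2 + x + 3) − 59| = |x − 7|·|x + 8|.
Require δ ≤ 1. Then |x − 7| < 1 gives |x| < 8, and by the triangle inequality |x + 8| ≤ 8 + 8 = 16.
Hence |(x^2 + x + 3) − 59| ≤ 16|x − 7| < ϵ provided |x − 7| < ϵ/16.
Take δ = min(1, ϵ/16). Then 0 < |x − 7| < δ gives both |x − 7| < 1 and |x − 7| < ϵ/16, so |(x^2 + x + 3) − 59| < ϵ.

δ = min(1, ϵ/16)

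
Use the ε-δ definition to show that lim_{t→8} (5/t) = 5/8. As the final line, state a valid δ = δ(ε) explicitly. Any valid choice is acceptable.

Let ε > 0. We seek δ > 0 such that 0 < |t − 8| < δ implies |5/t − (5/8)| < ε.
|5/t − (5/8)| = 5·|8 − t|/(8·|t|) = 5|t − 8|/(8|t|).
Restrict δ ≤ 4. Then |t − 8| < 4 gives |t| > 4, so 8|t| > 32.
Then |5/t − (5/8)| < 5|t − 8|/32, which is < ε when |t − 8| < (32/5)ε.
Take δ = min(4, (32/5)ε). Then 0 < |t − 8| < δ gives both |t − 8| < 4 and |t − 8| < (32/5)ε, so |5/t − (5/8)| < ε.

δ = min(4, (32/5)ε)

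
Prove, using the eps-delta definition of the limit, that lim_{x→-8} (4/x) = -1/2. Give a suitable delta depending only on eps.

delta = min(4, 8eps)

Suppose eps > 0. We seek delta > 0 such that 0 < |x + 8| < delta implies |4/x + 1/2| < eps.
|4/x + 1/2| = 4·|-8 − x|/(8·|x|) = 4|x + 8|/(8|x|).
Require delta ≤ 4 so that |x| > 8 − 4 = 4, hence 8|x| > 32.
Then |4/x + 1/2| < 4|x + 8|/32, which is < eps when |x + 8| < 8eps.
Take delta = min(4, 8eps). Then 0 < |x + 8| < delta gives both |x + 8| < 4 and |x + 8| < 8eps, so |4/x + 1/2| < eps.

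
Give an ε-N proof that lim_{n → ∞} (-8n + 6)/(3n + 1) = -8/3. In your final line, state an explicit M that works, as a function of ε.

M = (26/9)/ε

Let ε > 0. For n ≥ 1, |(-8n + 6)/(3n + 1) + 8/3| = |26|/(3(3n + 1)) = 26/(3(3n + 1)).
Since 3n + 1 ≥ 3n for n ≥ 1, this is ≤ 26/(3·3n) = (26/9)/n.
So |(-8n + 6)/(3n + 1) + 8/3| < ε whenever n > (26/9)/ε.
Take M = (26/9)/ε. If n > M then |(-8n + 6)/(3n + 1) + 8/3| ≤ (26/9)/n < ε.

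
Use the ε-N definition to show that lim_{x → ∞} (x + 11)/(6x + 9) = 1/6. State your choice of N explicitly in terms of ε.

Fix ε > 0. We seek N > 0 such that x > N implies |(x + 11)/(6x + 9) − (1/6)| < ε.
(x + 11)/(6x + 9) − (1/6) = (6(x + 11) − (6x + 9)) / (6(6x + 9)) = 57/(6(6x + 9)).
For x > 0 we have 6x + 9 > 6x, so |(x + 11)/(6x + 9) − (1/6)| = 57/(6(6x + 9)) < 57/(6·6x) = (19/12)/x.
Thus |(x + 11)/(6x + 9) − (1/6)| < ε whenever x > (19/12)/ε.
Take N = (19/12)/ε. If x > N then |(x + 11)/(6x + 9) − (1/6)| < (19/12)/x < ε.

N = (19/12)/ε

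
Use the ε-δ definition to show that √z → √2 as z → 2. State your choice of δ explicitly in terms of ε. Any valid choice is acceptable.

δ = min(2, √2·ε)

Let ε > 0. We want δ > 0 such that 0 < |z − 2| < δ implies |√z − √2| < ε.
Rationalise: √z − √2 = (z − 2)/(√z + √2), so |√z − √2| = |z − 2|/(√z + √2).
Restrict δ ≤ 2 so that |z − 2| < 2 forces z > 0, and then √z + √2 > √2.
Hence |√z − √2| < |z − 2|/√2, which is < ε once |z − 2| < √2·ε.
Take δ = min(2, √2·ε). If 0 < |z − 2| < δ then z > 0 and |√z − √2| < |z − 2|/√2 < ε.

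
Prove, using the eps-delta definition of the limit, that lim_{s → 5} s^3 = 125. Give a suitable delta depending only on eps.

Let eps > 0 be given. We seek delta > 0 with 0 < |s − 5| < delta ⇒ |s^3 − 125| < eps.
Factor: s^3 − 125 = (s − 5)(s^2 + 5s + 25), so |s^3 − 125| = |s − 5|·|s^2 + 5s + 25|.
Restrict delta ≤ 1. Then |s − 5| < 1 gives |s| < 6, so by the triangle inequality |s^2 + 5s + 25| ≤ 6^2 + 5·6 + 25 = 91.
Hence |s^3 − 125| ≤ 91|s − 5|, which is < eps once |s − 5| < eps/91.
Take delta = min(1, eps/91). If 0 < |s − 5| < delta then both bounds hold and |s^3 − 125| ≤ 91|s − 5| < 91·(eps/91) = eps.

delta = min(1, eps/91)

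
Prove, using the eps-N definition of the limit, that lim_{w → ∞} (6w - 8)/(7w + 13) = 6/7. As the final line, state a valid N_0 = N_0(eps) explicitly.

N_0 = (134/49)/eps

Let eps > 0 be given. We seek N_0 > 0 such that w > N_0 implies |(6w - 8)/(7w + 13) − (6/7)| < eps.
(6w - 8)/(7w + 13) − (6/7) = (7(6w - 8) − 6(7w + 13)) / (7(7w + 13)) = -134/(7(7w + 13)).
For w > 0 we have 7w + 13 > 7w, so |(6w - 8)/(7w + 13) − (6/7)| = 134/(7(7w + 13)) < 134/(7·7w) = (134/49)/w.
Thus |(6w - 8)/(7w + 13) − (6/7)| < eps whenever w > (134/49)/eps.
Take N_0 = (134/49)/eps. If w > N_0 then |(6w - 8)/(7w + 13) − (6/7)| < (134/49)/w < eps.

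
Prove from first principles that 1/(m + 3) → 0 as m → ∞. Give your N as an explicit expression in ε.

N = 1/ε

Let ε > 0. For m ≥ 1, |1/(m + 3) − 0| = 1/(m + 3) ≤ 1/m.
We need 1/m < ε, i.e. m > 1/ε.
Take N = 1/ε. If m > N then |1/(m + 3)| ≤ 1/m < ε.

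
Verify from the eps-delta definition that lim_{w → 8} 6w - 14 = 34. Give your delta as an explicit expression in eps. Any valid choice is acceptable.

delta = eps/6

Let eps > 0 be given. We need delta > 0 so that 0 < |w − 8| < delta implies |(6w - 14) − 34| < eps.
Since (6w - 14) − 34 = 6(w − 8), we have |(6w - 14) − 34| = 6|w − 8|.
Thus it suffices that |w − 8| < eps/6.
Take delta = eps/6. If 0 < |w − 8| < delta then |(6w - 14) − 34| = 6|w − 8| < 6·(eps/6) = eps.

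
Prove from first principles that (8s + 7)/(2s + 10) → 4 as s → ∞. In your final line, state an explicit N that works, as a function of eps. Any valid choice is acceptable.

Fix eps > 0. We seek N > 0 such that s > N implies |(8s + 7)/(2s + 10) − 4| < eps.
(8s + 7)/(2s + 10) − 4 = (2(8s + 7) − 8(2s + 10)) / (2(2s + 10)) = -66/(2(2s + 10)).
For s > 0 we have 2s + 10 > 2s, so |(8s + 7)/(2s + 10) − 4| = 66/(2(2s + 10)) < 66/(2·2s) = (33/2)/s.
Thus |(8s + 7)/(2s + 10) − 4| < eps whenever s > (33/2)/eps.
Take N = (33/2)/eps. If s > N then |(8s + 7)/(2s + 10) − 4| < (33/2)/s < eps.

N = (33/2)/eps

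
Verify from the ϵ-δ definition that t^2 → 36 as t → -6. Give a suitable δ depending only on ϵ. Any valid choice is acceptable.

δ = min(2, ϵ/14)

Suppose ϵ > 0. We seek δ > 0 with 0 < |t + 6| < δ ⇒ |t^2 − 36| < ϵ.
Factor: t^2 − 36 = (t + 6)(t - 6), so |t^2 − 36| = |t + 6|·|t - 6|.
Impose δ ≤ 2 so that |t| < 8; then |t - 6| ≤ 14.
Hence |t^2 − 36| ≤ 14|t + 6|, which is < ϵ once |t + 6| < ϵ/14.
Take δ = min(2, ϵ/14). If 0 < |t + 6| < δ then both bounds hold and |t^2 − 36| ≤ 14|t + 6| < 14·(ϵ/14) = ϵ.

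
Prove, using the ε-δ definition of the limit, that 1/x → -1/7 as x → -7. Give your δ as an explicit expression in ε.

Suppose ε > 0. We seek δ > 0 such that 0 < |x + 7| < δ implies |1/x + 1/7| < ε.
|1/x + 1/7| = |-7 − x|/(7·|x|) = |x + 7|/(7|x|).
Restrict δ ≤ 7/2. Then |x + 7| < 7/2 gives |x| > 7/2, so 7|x| > 49/2.
Then |1/x + 1/7| < |x + 7|/(49/2), which is < ε when |x + 7| < (49/2)ε.
Take δ = min(7/2, (49/2)ε). Then 0 < |x + 7| < δ gives both |x + 7| < 7/2 and |x + 7| < (49/2)ε, so |1/x + 1/7| < ε.

δ = min(7/2, (49/2)ε)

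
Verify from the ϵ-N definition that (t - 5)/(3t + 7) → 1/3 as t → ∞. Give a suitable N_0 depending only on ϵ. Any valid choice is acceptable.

N_0 = (22/9)/ϵ

Let ϵ > 0. We seek N_0 > 0 such that t > N_0 implies |(t - 5)/(3t + 7) − (1/3)| < ϵ.
(t - 5)/(3t + 7) − (1/3) = (3(t - 5) − (3t + 7)) / (3(3t + 7)) = -22/(3(3t + 7)).
For t > 0 we have 3t + 7 > 3t, so |(t - 5)/(3t + 7) − (1/3)| = 22/(3(3t + 7)) < 22/(3·3t) = (22/9)/t.
Thus |(t - 5)/(3t + 7) − (1/3)| < ϵ whenever t > (22/9)/ϵ.
Take N_0 = (22/9)/ϵ. If t > N_0 then |(t - 5)/(3t + 7) − (1/3)| < (22/9)/t < ϵ.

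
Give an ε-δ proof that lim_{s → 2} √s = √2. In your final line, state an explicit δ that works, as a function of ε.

δ = min(2, √2·ε)

Let ε > 0. We want δ > 0 such that 0 < |s − 2| < δ implies |√s − √2| < ε.
Multiplying by the conjugate, |√s − √2| = |s − 2|/(√s + √2).
Restrict δ ≤ 2 so that |s − 2| < 2 forces s > 0, and then √s + √2 > √2.
Hence |√s − √2| < |s − 2|/√2, which is < ε once |s − 2| < √2·ε.
Take δ = min(2, √2·ε). If 0 < |s − 2| < δ then s > 0 and |√s − √2| < |s − 2|/√2 < ε.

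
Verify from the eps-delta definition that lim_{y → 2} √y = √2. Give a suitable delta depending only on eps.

Let eps > 0 be given. We want delta > 0 such that 0 < |y − 2| < delta implies |√y − √2| < eps.
Rationalise: √y − √2 = (y − 2)/(√y + √2), so |√y − √2| = |y − 2|/(√y + √2).
Restrict delta ≤ 2 so that |y − 2| < 2 forces y > 0, and then √y + √2 > √2.
Hence |√y − √2| < |y − 2|/√2, which is < eps once |y − 2| < √2·eps.
Take delta = min(2, √2·eps). If 0 < |y − 2| < delta then y > 0 and |√y − √2| < |y − 2|/√2 < eps.

delta = min(2, √2·eps)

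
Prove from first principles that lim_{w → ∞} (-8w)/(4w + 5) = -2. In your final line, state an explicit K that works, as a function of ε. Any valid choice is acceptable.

Let ε > 0 be given. We seek K > 0 such that w > K implies |(-8w)/(4w + 5) + 2| < ε.
(-8w)/(4w + 5) + 2 = (4(-8w) − (-8)(4w + 5)) / (4(4w + 5)) = 40/(4(4w + 5)).
For w > 0 we have 4w + 5 > 4w, so |(-8w)/(4w + 5) + 2| = 40/(4(4w + 5)) < 40/(4·4w) = (5/2)/w.
Thus |(-8w)/(4w + 5) + 2| < ε whenever w > (5/2)/ε.
Take K = (5/2)/ε. If w > K then |(-8w)/(4w + 5) + 2| < (5/2)/w < ε.

K = (5/2)/ε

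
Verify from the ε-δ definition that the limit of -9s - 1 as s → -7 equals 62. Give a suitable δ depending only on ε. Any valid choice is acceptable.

δ = ε/9

Suppose ε > 0. We need δ > 0 so that 0 < |s + 7| < δ implies |(-9s - 1) − 62| < ε.
|(-9s - 1) − 62| = |-9s - 63| = 9|s + 7|.
Thus it suffices that |s + 7| < ε/9.
Take δ = ε/9. If 0 < |s + 7| < δ then |(-9s - 1) − 62| = 9|s + 7| < 9·(ε/9) = ε.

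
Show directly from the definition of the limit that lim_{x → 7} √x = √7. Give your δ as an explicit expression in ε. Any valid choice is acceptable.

δ = min(7, √7·ε)

Let ε > 0. We want δ > 0 such that 0 < |x − 7| < δ implies |√x − √7| < ε.
Rationalise: √x − √7 = (x − 7)/(√x + √7), so |√x − √7| = |x − 7|/(√x + √7).
Restrict δ ≤ 7 so that |x − 7| < 7 forces x > 0, and then √x + √7 > √7.
Hence |√x − √7| < |x − 7|/√7, which is < ε once |x − 7| < √7·ε.
Take δ = min(7, √7·ε). If 0 < |x − 7| < δ then x > 0 and |√x − √7| < |x − 7|/√7 < ε.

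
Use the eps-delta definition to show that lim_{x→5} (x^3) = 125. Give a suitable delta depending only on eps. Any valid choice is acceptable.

delta = min(2, eps/109)

Let eps > 0 be given. We seek delta > 0 with 0 < |x − 5| < delta ⇒ |x^3 − 125| < eps.
Factor: x^3 − 125 = (x − 5)(x^2 + 5x + 25), so |x^3 − 125| = |x − 5|·|x^2 + 5x + 25|.
Impose delta ≤ 2 so that |x| < 7; then |x^2 + 5x + 25| ≤ 109.
Hence |x^3 − 125| ≤ 109|x − 5|, which is < eps once |x − 5| < eps/109.
Take delta = min(2, eps/109). If 0 < |x − 5| < delta then both bounds hold and |x^3 − 125| ≤ 109|x − 5| < 109·(eps/109) = eps.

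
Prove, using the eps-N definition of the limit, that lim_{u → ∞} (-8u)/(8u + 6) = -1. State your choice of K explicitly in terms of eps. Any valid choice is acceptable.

Suppose eps > 0. We seek K > 0 such that u > K implies |(-8u)/(8u + 6) + 1| < eps.
(-8u)/(8u + 6) + 1 = (8(-8u) − (-8)(8u + 6)) / (8(8u + 6)) = 48/(8(8u + 6)).
For u > 0 we have 8u + 6 > 8u, so |(-8u)/(8u + 6) + 1| = 48/(8(8u + 6)) < 48/(8·8u) = (3/4)/u.
Thus |(-8u)/(8u + 6) + 1| < eps whenever u > (3/4)/eps.
Take K = (3/4)/eps. If u > K then |(-8u)/(8u + 6) + 1| < (3/4)/u < eps.

K = (3/4)/eps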